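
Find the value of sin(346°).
sin(346°) = -0.2419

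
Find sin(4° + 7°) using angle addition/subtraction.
sin(4° + 7°) = sin 4° cos 7° + cos 4° sin 7° = 0.1908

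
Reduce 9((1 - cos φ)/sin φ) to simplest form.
9((1 - cos φ)/sin φ) = 9(tan(φ/2)) (using Half angle)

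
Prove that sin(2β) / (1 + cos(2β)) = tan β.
LHS = 2 sin β cos β / (2cos²β) = sin β/cos β = tan β = RHS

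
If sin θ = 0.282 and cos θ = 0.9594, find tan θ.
tan θ = sin θ / cos θ = 0.2939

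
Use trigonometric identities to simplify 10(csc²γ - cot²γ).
10(csc²γ - cot²γ) = 10 (using Pythagorean identity)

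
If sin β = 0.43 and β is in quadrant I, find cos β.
cos β = 0.9028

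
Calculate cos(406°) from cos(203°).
cos(406°) = cos²203° - sin²203° = 0.6947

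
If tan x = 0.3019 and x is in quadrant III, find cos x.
cos x = -0.9573 (using tan²x + 1 = sec²x)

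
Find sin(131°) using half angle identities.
sin(131°) = √((1 - cos 262°)/2) = 0.7547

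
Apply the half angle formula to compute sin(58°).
sin(58°) = √((1 - cos 116°)/2) = 0.848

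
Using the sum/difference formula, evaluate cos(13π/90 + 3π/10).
cos(13π/90 + 3π/10) = cos 13π/90 cos 3π/10 - sin 13π/90 sin 3π/10 = 0.1736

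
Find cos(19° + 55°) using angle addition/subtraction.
cos(19° + 55°) = cos 19° cos 55° - sin 19° sin 55° = 0.2756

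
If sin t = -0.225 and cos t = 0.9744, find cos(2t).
cos(2t) = cos²t - sin²t = 0.8988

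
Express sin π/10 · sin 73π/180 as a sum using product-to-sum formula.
sin π/10 sin 73π/180 = (1/2)[cos(π/10-73π/180) - cos(π/10+73π/180)]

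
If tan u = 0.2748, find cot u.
cot u = 1/tan u = 3.639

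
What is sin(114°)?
sin(114°) = 0.9135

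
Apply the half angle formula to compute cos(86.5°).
cos(86.5°) = √((1 + cos 173°)/2) = 0.06105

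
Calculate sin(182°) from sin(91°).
sin(182°) = 2 sin 91° cos 91° = -0.0349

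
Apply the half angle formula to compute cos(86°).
cos(86°) = √((1 + cos 172°)/2) = 0.06976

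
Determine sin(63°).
sin(63°) = 0.891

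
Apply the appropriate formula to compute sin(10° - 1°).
sin(10° - 1°) = sin 10° cos 1° - cos 10° sin 1° = 0.1564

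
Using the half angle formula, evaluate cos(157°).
cos(157°) = -√((1 + cos 314°)/2) = -0.9205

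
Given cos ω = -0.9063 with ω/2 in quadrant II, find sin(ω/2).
sin(ω/2) = ±√((1 - cos ω)/2); positive since ω/2 ∈ QII, so sin(ω/2) = 0.9763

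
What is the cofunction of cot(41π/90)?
cot(41π/90) = tan(π/2 - 41π/90) = tan(2π/45)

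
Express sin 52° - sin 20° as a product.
sin 52° - sin 20° = 2 cos(36°) sin(16°)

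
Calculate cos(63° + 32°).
cos(63° + 32°) = cos 63° cos 32° - sin 63° sin 32° = -0.08716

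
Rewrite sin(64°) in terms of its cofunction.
sin(64°) = cos(90° - 64°) = cos(26°)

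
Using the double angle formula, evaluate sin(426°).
sin(426°) = 2 sin 213° cos 213° = 0.9135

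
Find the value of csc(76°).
csc(76°) = 1.031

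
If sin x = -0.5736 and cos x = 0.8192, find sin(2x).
sin(2x) = 2 sin x cos x = -0.9398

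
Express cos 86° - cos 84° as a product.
cos 86° - cos 84° = -2 sin(85°) sin(1°)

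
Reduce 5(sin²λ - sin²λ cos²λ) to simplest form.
5(sin²λ - sin²λ cos²λ) = 5(sin⁴λ) (using Factoring)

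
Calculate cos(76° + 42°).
cos(76° + 42°) = cos 76° cos 42° - sin 76° sin 42° = -0.4695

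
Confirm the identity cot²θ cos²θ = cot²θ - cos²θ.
RHS = cos²θ/sin²θ - cos²θ = cos²θ(1/sin²θ - 1) = cos²θ · (1 - sin²θ)/sin²θ = cos²θ · cos²θ/sin²θ = cos²θ · cot²θ = LHS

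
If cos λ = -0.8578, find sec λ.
sec λ = 1/cos λ = -1.166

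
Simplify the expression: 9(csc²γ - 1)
9(csc²γ - 1) = 9(cot²γ) (using Pythagorean identity)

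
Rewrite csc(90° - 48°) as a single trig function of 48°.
csc(90° - 48°) = sec(48°)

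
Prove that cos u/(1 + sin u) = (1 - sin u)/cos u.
RHS = (1 - sin u)(1 + sin u) / (cos u(1 + sin u)) = (1 - sin²u) / (cos u(1 + sin u)) = cos²u / (cos u(1 + sin u)) = cos u/(1 + sin u) = LHS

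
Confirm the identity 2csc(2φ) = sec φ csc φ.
LHS = 2/sin(2φ) = 2/(2 sin φ cos φ) = 1/(sin φ cos φ) = (1/cos φ)(1/sin φ) = sec φ csc φ = RHS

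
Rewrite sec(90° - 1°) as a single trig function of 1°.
sec(90° - 1°) = csc(1°)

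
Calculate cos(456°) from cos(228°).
cos(456°) = cos²228° - sin²228° = -0.1045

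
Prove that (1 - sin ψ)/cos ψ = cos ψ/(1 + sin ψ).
LHS = (1 - sin ψ)(1 + sin ψ) / (cos ψ(1 + sin ψ)) = (1 - sin²ψ) / (cos ψ(1 + sin ψ)) = cos²ψ / (cos ψ(1 + sin ψ)) = cos ψ/(1 + sin ψ) = RHS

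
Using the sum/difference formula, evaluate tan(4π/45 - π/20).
tan(4π/45 - π/20) = (tan 4π/45 - tan π/20)/(1 + tan 4π/45 tan π/20) = 0.1228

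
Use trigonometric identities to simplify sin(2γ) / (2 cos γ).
sin(2γ) / (2 cos γ) = sin γ (using Double angle)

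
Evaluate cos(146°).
cos(146°) = -0.829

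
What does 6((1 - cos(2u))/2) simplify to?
6((1 - cos(2u))/2) = 6(sin²u) (using Power reduction)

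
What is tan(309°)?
tan(309°) = -1.235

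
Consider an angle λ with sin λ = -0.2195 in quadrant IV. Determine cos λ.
cos λ = √(1 - sin²λ) = 0.9756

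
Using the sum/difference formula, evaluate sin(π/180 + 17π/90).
sin(π/180 + 17π/90) = sin π/180 cos 17π/90 + cos π/180 sin 17π/90 = 0.5736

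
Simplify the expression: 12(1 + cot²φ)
12(1 + cot²φ) = 12(csc²φ) (using Pythagorean identity)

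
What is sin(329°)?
sin(329°) = -0.515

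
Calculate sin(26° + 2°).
sin(26° + 2°) = sin 26° cos 2° + cos 26° sin 2° = 0.4695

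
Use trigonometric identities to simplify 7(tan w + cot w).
7(tan w + cot w) = 7(sec w csc w) (using Quotient identities)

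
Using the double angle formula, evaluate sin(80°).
sin(80°) = 2 sin 40° cos 40° = 0.9848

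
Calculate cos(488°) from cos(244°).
cos(488°) = cos²244° - sin²244° = -0.6157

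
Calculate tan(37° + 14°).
tan(37° + 14°) = (tan 37° + tan 14°)/(1 - tan 37° tan 14°) = 1.235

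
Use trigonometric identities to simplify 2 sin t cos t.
2 sin t cos t = sin(2t) (using Double angle)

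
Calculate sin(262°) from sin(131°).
sin(262°) = 2 sin 131° cos 131° = -0.9903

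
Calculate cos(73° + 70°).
cos(73° + 70°) = cos 73° cos 70° - sin 73° sin 70° = -0.7986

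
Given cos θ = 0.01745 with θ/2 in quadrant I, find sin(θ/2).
sin(θ/2) = ±√((1 - cos θ)/2); positive since θ/2 ∈ QI, so sin(θ/2) = 0.7009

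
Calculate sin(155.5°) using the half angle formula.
sin(155.5°) = √((1 - cos 311°)/2) = 0.4147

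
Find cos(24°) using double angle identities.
cos(24°) = 1 - 2sin²12° = 0.9135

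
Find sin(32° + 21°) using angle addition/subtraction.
sin(32° + 21°) = sin 32° cos 21° + cos 32° sin 21° = 0.7986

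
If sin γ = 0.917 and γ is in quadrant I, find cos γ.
cos γ = 0.3989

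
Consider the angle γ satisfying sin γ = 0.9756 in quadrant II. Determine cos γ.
cos γ = ±√(1 - sin²γ) = -0.2196 (negative in QII)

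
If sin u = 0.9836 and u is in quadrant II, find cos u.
cos u = -0.1804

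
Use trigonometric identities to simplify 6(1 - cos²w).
6(1 - cos²w) = 6(sin²w) (using Pythagorean identity)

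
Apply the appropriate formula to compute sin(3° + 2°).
sin(3° + 2°) = sin 3° cos 2° + cos 3° sin 2° = 0.08716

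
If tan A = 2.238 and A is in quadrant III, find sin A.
sin A = -0.913 (using tan²A + 1 = sec²A)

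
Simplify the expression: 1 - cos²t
1 - cos²t = sin²t (using Pythagorean identity)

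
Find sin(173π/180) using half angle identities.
sin(173π/180) = √((1 - cos 173π/90)/2) = 0.1219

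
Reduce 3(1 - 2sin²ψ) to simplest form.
3(1 - 2sin²ψ) = 3(cos(2ψ)) (using Double angle)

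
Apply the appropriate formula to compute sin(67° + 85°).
sin(67° + 85°) = sin 67° cos 85° + cos 67° sin 85° = 0.4695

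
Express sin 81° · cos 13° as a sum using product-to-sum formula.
sin 81° cos 13° = (1/2)[sin(81°+13°) + sin(81°-13°)]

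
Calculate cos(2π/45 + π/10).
cos(2π/45 + π/10) = cos 2π/45 cos π/10 - sin 2π/45 sin π/10 = 0.8988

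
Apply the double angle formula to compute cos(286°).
cos(286°) = cos²143° - sin²143° = 0.2756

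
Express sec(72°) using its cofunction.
sec(72°) = csc(90° - 72°) = csc(18°)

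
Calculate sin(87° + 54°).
sin(87° + 54°) = sin 87° cos 54° + cos 87° sin 54° = 0.6293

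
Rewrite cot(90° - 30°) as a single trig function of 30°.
cot(90° - 30°) = tan(30°)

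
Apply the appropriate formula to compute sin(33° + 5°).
sin(33° + 5°) = sin 33° cos 5° + cos 33° sin 5° = 0.6157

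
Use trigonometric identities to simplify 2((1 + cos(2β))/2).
2((1 + cos(2β))/2) = 2(cos²β) (using Power reduction)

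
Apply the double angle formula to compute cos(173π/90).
cos(173π/90) = cos²173π/180 - sin²173π/180 = 0.9703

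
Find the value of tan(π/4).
tan(π/4) = 1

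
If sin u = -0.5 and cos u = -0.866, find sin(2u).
sin(2u) = 2 sin u cos u = 0.866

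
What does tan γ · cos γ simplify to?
tan γ · cos γ = sin γ (using Quotient identity)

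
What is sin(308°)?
sin(308°) = -0.788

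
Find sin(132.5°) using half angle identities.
sin(132.5°) = √((1 - cos 265°)/2) = 0.7373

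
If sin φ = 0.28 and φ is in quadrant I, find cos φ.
cos φ = 0.96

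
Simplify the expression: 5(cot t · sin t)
5(cot t · sin t) = 5(cos t) (using Quotient identity)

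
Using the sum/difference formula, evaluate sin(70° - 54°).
sin(70° - 54°) = sin 70° cos 54° - cos 70° sin 54° = 0.2756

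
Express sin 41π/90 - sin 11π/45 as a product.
sin 41π/90 - sin 11π/45 = 2 cos(7π/20) sin(19π/180)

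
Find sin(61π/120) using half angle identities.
sin(61π/120) = √((1 - cos 61π/60)/2) = 0.9997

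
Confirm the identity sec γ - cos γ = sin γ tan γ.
LHS = 1/cos γ - cos γ = (1 - cos²γ)/cos γ = sin²γ/cos γ = sin γ · (sin γ/cos γ) = sin γ tan γ = RHS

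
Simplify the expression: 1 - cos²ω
1 - cos²ω = sin²ω (using Pythagorean identity)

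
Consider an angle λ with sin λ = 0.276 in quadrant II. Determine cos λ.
cos λ = ±√(1 - sin²λ) = -0.9612 (negative in QII)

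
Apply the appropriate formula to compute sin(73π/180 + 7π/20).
sin(73π/180 + 7π/20) = sin 73π/180 cos 7π/20 + cos 73π/180 sin 7π/20 = 0.6947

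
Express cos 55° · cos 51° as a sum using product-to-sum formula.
cos 55° cos 51° = (1/2)[cos(55°-51°) + cos(55°+51°)]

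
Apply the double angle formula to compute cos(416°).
cos(416°) = cos²208° - sin²208° = 0.5592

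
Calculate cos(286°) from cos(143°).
cos(286°) = cos²143° - sin²143° = 0.2756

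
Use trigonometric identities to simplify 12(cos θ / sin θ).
12(cos θ / sin θ) = 12(cot θ) (using Quotient identity)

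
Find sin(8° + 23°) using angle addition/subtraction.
sin(8° + 23°) = sin 8° cos 23° + cos 8° sin 23° = 0.515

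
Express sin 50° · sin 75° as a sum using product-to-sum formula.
sin 50° sin 75° = (1/2)[cos(50°-75°) - cos(50°+75°)]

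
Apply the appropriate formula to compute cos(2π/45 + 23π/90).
cos(2π/45 + 23π/90) = cos 2π/45 cos 23π/90 - sin 2π/45 sin 23π/90 = 0.5878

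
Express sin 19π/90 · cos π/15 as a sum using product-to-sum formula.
sin 19π/90 cos π/15 = (1/2)[sin(19π/90+π/15) + sin(19π/90-π/15)]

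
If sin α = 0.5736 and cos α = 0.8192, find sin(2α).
sin(2α) = 2 sin α cos α = 0.9398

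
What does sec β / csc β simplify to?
sec β / csc β = tan β (using Reciprocal identities)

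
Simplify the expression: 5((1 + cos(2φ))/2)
5((1 + cos(2φ))/2) = 5(cos²φ) (using Power reduction)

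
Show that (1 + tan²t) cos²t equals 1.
LHS = sec²t · cos²t = (1/cos²t) · cos²t = 1 = RHS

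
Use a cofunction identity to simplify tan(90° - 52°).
tan(90° - 52°) = cot(52°)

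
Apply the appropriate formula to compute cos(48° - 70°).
cos(48° - 70°) = cos 48° cos 70° + sin 48° sin 70° = 0.9272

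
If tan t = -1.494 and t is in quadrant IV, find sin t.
sin t = -0.831 (using tan²t + 1 = sec²t)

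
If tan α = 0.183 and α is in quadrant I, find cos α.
cos α = 0.9837 (using tan²α + 1 = sec²α)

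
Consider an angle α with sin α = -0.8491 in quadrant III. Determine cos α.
cos α = ±√(1 - sin²α) = -0.5282 (negative in QIII)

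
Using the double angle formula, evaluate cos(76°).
cos(76°) = cos²38° - sin²38° = 0.2419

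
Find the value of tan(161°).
tan(161°) = -0.3443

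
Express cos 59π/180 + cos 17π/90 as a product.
cos 59π/180 + cos 17π/90 = 2 cos(31π/120) cos(5π/72)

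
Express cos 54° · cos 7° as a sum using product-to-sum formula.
cos 54° cos 7° = (1/2)[cos(54°-7°) + cos(54°+7°)]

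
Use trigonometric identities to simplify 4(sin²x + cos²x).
4(sin²x + cos²x) = 4 (using Pythagorean identity)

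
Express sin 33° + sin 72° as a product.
sin 33° + sin 72° = 2 sin(52.5°) cos(-19.5°)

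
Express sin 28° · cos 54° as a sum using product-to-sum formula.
sin 28° cos 54° = (1/2)[sin(28°+54°) + sin(28°-54°)]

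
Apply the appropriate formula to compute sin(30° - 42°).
sin(30° - 42°) = sin 30° cos 42° - cos 30° sin 42° = -0.2079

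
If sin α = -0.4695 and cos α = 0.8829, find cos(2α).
cos(2α) = cos²α - sin²α = 0.5591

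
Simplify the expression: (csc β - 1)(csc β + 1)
(csc β - 1)(csc β + 1) = cot²β (using Diff. of squares)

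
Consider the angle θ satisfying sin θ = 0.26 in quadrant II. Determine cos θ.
cos θ = ±√(1 - sin²θ) = -0.9656 (negative in QII)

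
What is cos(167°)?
cos(167°) = -0.9744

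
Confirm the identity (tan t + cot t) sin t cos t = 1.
LHS = (sin t/cos t + cos t/sin t) sin t cos t = ((sin²t + cos²t)/(sin t cos t)) · sin t cos t = sin²t + cos²t = 1 = RHS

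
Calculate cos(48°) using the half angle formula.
cos(48°) = √((1 + cos 96°)/2) = 0.6691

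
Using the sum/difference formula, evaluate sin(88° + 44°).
sin(88° + 44°) = sin 88° cos 44° + cos 88° sin 44° = 0.7431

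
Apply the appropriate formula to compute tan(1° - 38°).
tan(1° - 38°) = (tan 1° - tan 38°)/(1 + tan 1° tan 38°) = -0.7536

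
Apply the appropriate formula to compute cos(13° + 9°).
cos(13° + 9°) = cos 13° cos 9° - sin 13° sin 9° = 0.9272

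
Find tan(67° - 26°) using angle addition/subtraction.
tan(67° - 26°) = (tan 67° - tan 26°)/(1 + tan 67° tan 26°) = 0.8693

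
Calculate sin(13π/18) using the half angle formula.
sin(13π/18) = √((1 - cos 13π/9)/2) = 0.766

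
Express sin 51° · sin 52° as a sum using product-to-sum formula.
sin 51° sin 52° = (1/2)[cos(51°-52°) - cos(51°+52°)]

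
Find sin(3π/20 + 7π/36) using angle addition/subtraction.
sin(3π/20 + 7π/36) = sin 3π/20 cos 7π/36 + cos 3π/20 sin 7π/36 = 0.8829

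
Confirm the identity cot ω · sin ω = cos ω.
LHS = (cos ω/sin ω) · sin ω = cos ω = RHS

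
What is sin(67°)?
sin(67°) = 0.9205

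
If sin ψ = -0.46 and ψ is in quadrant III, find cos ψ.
cos ψ = -0.8879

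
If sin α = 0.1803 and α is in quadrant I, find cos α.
cos α = 0.9836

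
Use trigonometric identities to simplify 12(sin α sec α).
12(sin α sec α) = 12(tan α) (using Reciprocal + quotient)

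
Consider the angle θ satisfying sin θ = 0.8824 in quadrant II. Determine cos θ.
cos θ = ±√(1 - sin²θ) = -0.4705 (negative in QII)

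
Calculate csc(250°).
csc(250°) = -1.064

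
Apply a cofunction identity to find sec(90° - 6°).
sec(90° - 6°) = csc(6°) = 9.567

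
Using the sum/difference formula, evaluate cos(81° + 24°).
cos(81° + 24°) = cos 81° cos 24° - sin 81° sin 24° = -(√6-√2)/4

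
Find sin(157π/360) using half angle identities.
sin(157π/360) = √((1 - cos 157π/180)/2) = 0.9799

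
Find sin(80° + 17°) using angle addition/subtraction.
sin(80° + 17°) = sin 80° cos 17° + cos 80° sin 17° = 0.9925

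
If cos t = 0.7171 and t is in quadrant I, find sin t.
sin t = 0.697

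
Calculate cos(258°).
cos(258°) = -0.2079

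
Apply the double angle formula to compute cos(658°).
cos(658°) = cos²329° - sin²329° = 0.4695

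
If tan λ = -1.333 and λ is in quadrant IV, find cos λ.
cos λ = 0.6001 (using tan²λ + 1 = sec²λ)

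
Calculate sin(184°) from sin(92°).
sin(184°) = 2 sin 92° cos 92° = -0.06976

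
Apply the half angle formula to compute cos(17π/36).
cos(17π/36) = √((1 + cos 17π/18)/2) = 0.08716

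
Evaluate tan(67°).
tan(67°) = 2.356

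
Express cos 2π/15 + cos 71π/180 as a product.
cos 2π/15 + cos 71π/180 = 2 cos(19π/72) cos(-47π/360)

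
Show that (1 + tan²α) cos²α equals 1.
LHS = sec²α · cos²α = (1/cos²α) · cos²α = 1 = RHS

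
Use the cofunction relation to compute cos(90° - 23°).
cos(90° - 23°) = sin(23°) = 0.3907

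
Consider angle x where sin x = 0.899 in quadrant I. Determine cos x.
cos x = √(1 - sin²x) = 0.4379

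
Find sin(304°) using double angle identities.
sin(304°) = 2 sin 152° cos 152° = -0.829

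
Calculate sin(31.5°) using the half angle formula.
sin(31.5°) = √((1 - cos 63°)/2) = 0.5225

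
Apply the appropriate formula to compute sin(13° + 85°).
sin(13° + 85°) = sin 13° cos 85° + cos 13° sin 85° = 0.9903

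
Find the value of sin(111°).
sin(111°) = 0.9336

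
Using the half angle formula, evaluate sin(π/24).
sin(π/24) = √((1 - cos π/12)/2) = 0.1305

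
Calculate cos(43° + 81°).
cos(43° + 81°) = cos 43° cos 81° - sin 43° sin 81° = -0.5592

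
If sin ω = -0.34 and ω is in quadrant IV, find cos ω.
cos ω = 0.9404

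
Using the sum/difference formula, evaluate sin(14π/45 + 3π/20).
sin(14π/45 + 3π/20) = sin 14π/45 cos 3π/20 + cos 14π/45 sin 3π/20 = 0.9925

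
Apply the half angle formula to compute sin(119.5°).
sin(119.5°) = √((1 - cos 239°)/2) = 0.8704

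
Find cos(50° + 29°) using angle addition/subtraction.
cos(50° + 29°) = cos 50° cos 29° - sin 50° sin 29° = 0.1908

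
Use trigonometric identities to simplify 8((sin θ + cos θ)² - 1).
8((sin θ + cos θ)² - 1) = 8(sin(2θ)) (using Pythagorean + double angle)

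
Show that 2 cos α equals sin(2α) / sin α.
RHS = 2 sin α cos α / sin α = 2 cos α = LHS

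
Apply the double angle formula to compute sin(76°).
sin(76°) = 2 sin 38° cos 38° = 0.9703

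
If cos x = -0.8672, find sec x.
sec x = 1/cos x = -1.153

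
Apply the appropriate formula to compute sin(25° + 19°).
sin(25° + 19°) = sin 25° cos 19° + cos 25° sin 19° = 0.6947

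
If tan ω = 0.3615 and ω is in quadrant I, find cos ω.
cos ω = 0.9404 (using tan²ω + 1 = sec²ω)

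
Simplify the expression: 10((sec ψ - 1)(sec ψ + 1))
10((sec ψ - 1)(sec ψ + 1)) = 10(tan²ψ) (using Diff. of squares)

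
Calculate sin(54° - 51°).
sin(54° - 51°) = sin 54° cos 51° - cos 54° sin 51° = 0.05234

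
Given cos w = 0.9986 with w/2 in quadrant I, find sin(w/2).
sin(w/2) = ±√((1 - cos w)/2); positive since w/2 ∈ QI, so sin(w/2) = 0.02646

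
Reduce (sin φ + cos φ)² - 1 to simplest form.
(sin φ + cos φ)² - 1 = sin(2φ) (using Pythagorean + double angle)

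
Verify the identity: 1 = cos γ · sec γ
RHS = cos γ · (1/cos γ) = 1 = LHS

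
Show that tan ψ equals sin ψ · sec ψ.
RHS = sin ψ · (1/cos ψ) = sin ψ/cos ψ = tan ψ = LHS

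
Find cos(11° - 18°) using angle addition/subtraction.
cos(11° - 18°) = cos 11° cos 18° + sin 11° sin 18° = 0.9925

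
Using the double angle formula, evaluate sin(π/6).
sin(π/6) = 2 sin π/12 cos π/12 = 1/2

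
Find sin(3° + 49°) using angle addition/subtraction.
sin(3° + 49°) = sin 3° cos 49° + cos 3° sin 49° = 0.788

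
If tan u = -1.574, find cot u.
cot u = 1/tan u = -0.6353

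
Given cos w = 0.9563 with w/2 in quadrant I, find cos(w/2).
cos(w/2) = ±√((1 + cos w)/2); positive since w/2 ∈ QI, so cos(w/2) = 0.989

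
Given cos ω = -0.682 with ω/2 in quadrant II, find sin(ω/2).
sin(ω/2) = ±√((1 - cos ω)/2); positive since ω/2 ∈ QII, so sin(ω/2) = 0.9171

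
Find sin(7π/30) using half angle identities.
sin(7π/30) = √((1 - cos 7π/15)/2) = 0.6691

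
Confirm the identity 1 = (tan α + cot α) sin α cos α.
RHS = (sin α/cos α + cos α/sin α) sin α cos α = ((sin²α + cos²α)/(sin α cos α)) · sin α cos α = sin²α + cos²α = 1 = LHS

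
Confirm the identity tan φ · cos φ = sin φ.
LHS = (sin φ/cos φ) · cos φ = sin φ = RHS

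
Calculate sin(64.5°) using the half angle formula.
sin(64.5°) = √((1 - cos 129°)/2) = 0.9026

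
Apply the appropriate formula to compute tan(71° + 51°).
tan(71° + 51°) = (tan 71° + tan 51°)/(1 - tan 71° tan 51°) = -1.6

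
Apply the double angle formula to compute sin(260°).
sin(260°) = 2 sin 130° cos 130° = -0.9848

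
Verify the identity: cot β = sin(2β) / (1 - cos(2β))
RHS = 2 sin β cos β / (2sin²β) = cos β/sin β = cot β = LHS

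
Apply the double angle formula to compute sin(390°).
sin(390°) = 2 sin 195° cos 195° = 1/2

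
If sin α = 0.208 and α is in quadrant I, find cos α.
cos α = 0.9781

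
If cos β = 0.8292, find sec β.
sec β = 1/cos β = 1.206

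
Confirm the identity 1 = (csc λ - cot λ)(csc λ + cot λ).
RHS = csc²λ - cot²λ = (1 + cot²λ) - cot²λ = 1 = LHS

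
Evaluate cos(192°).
cos(192°) = -0.9781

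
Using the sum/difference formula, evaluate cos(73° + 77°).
cos(73° + 77°) = cos 73° cos 77° - sin 73° sin 77° = -√3/2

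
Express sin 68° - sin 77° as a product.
sin 68° - sin 77° = 2 cos(72.5°) sin(-4.5°)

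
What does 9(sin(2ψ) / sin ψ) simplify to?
9(sin(2ψ) / sin ψ) = 9(2 cos ψ) (using Double angle)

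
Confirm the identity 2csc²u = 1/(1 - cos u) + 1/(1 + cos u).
RHS = [(1 + cos u) + (1 - cos u)] / [(1 - cos u)(1 + cos u)] = 2/(1 - cos²u) = 2/sin²u = 2csc²u = LHS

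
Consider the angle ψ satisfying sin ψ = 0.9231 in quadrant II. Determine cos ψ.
cos ψ = ±√(1 - sin²ψ) = -0.3846 (negative in QII)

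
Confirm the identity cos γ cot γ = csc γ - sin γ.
RHS = 1/sin γ - sin γ = (1 - sin²γ)/sin γ = cos²γ/sin γ = cos γ · (cos γ/sin γ) = cos γ cot γ = LHS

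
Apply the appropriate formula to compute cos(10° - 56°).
cos(10° - 56°) = cos 10° cos 56° + sin 10° sin 56° = 0.6947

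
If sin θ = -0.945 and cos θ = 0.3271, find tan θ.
tan θ = sin θ / cos θ = -2.889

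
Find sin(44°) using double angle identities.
sin(44°) = 2 sin 22° cos 22° = 0.6947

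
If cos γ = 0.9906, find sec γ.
sec γ = 1/cos γ = 1.009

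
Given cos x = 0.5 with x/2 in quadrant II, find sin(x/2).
sin(x/2) = ±√((1 - cos x)/2); positive since x/2 ∈ QII, so sin(x/2) = 1/2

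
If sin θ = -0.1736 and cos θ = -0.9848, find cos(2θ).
cos(2θ) = cos²θ - sin²θ = 0.9397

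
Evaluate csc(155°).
csc(155°) = 2.366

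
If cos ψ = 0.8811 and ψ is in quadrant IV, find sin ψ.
sin ψ = -0.4729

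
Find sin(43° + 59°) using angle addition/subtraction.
sin(43° + 59°) = sin 43° cos 59° + cos 43° sin 59° = 0.9781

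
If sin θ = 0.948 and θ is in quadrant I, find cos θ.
cos θ = 0.3183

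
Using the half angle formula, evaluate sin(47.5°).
sin(47.5°) = √((1 - cos 95°)/2) = 0.7373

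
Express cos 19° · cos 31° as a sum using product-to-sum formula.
cos 19° cos 31° = (1/2)[cos(19°-31°) + cos(19°+31°)]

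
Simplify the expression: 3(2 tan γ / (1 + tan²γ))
3(2 tan γ / (1 + tan²γ)) = 3(sin(2γ)) (using Double angle)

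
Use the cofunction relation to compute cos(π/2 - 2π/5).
cos(π/2 - 2π/5) = sin(2π/5) = 0.9511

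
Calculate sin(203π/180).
sin(203π/180) = -0.3907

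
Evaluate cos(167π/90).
cos(167π/90) = 0.8988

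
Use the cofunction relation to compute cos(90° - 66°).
cos(90° - 66°) = sin(66°) = 0.9135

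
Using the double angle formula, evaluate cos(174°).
cos(174°) = cos²87° - sin²87° = -0.9945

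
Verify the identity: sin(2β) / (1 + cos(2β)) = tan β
LHS = 2 sin β cos β / (2cos²β) = sin β/cos β = tan β = RHS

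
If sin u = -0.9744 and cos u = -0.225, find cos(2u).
cos(2u) = cos²u - sin²u = -0.8988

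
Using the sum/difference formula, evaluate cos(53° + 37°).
cos(53° + 37°) = cos 53° cos 37° - sin 53° sin 37° = 0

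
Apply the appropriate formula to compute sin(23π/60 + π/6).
sin(23π/60 + π/6) = sin 23π/60 cos π/6 + cos 23π/60 sin π/6 = 0.9877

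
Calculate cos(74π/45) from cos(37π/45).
cos(74π/45) = cos²37π/45 - sin²37π/45 = 0.4384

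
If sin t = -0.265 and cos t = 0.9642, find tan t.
tan t = sin t / cos t = -0.2748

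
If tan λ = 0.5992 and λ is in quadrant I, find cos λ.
cos λ = 0.8578 (using tan²λ + 1 = sec²λ)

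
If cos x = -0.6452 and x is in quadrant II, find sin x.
sin x = 0.764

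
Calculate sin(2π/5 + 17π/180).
sin(2π/5 + 17π/180) = sin 2π/5 cos 17π/180 + cos 2π/5 sin 17π/180 = 0.9998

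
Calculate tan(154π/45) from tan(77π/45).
tan(154π/45) = 2 tan 77π/45 / (1 - tan²77π/45) = 4.011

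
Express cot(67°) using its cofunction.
cot(67°) = tan(90° - 67°) = tan(23°)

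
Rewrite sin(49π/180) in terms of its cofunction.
sin(49π/180) = cos(π/2 - 49π/180) = cos(41π/180)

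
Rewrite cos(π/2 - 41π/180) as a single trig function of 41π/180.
cos(π/2 - 41π/180) = sin(41π/180)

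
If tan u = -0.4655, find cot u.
cot u = 1/tan u = -2.148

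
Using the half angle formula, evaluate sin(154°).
sin(154°) = √((1 - cos 308°)/2) = 0.4384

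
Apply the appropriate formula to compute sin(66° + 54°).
sin(66° + 54°) = sin 66° cos 54° + cos 66° sin 54° = √3/2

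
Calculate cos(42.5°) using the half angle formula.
cos(42.5°) = √((1 + cos 85°)/2) = 0.7373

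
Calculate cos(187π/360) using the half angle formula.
cos(187π/360) = -√((1 + cos 187π/180)/2) = -0.06105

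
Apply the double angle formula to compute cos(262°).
cos(262°) = cos²131° - sin²131° = -0.1392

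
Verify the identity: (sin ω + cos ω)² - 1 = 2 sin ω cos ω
LHS = sin²ω + 2 sin ω cos ω + cos²ω - 1 = (sin²ω + cos²ω) + 2 sin ω cos ω - 1 = 1 + 2 sin ω cos ω - 1 = 2 sin ω cos ω = RHS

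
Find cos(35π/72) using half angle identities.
cos(35π/72) = √((1 + cos 35π/36)/2) = 0.04362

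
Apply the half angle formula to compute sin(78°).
sin(78°) = √((1 - cos 156°)/2) = 0.9781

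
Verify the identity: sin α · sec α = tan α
LHS = sin α · (1/cos α) = sin α/cos α = tan α = RHS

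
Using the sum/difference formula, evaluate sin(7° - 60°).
sin(7° - 60°) = sin 7° cos 60° - cos 7° sin 60° = -0.7986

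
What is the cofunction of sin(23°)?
sin(23°) = cos(90° - 23°) = cos(67°)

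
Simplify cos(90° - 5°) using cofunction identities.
cos(90° - 5°) = sin(5°)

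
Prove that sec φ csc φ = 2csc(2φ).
RHS = 2/sin(2φ) = 2/(2 sin φ cos φ) = 1/(sin φ cos φ) = (1/cos φ)(1/sin φ) = sec φ csc φ = LHS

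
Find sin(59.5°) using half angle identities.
sin(59.5°) = √((1 - cos 119°)/2) = 0.8616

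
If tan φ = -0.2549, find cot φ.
cot φ = 1/tan φ = -3.923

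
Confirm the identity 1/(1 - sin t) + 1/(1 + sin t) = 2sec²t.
LHS = [(1 + sin t) + (1 - sin t)] / [(1 - sin t)(1 + sin t)] = 2/(1 - sin²t) = 2/cos²t = 2sec²t = RHS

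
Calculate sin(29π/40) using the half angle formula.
sin(29π/40) = √((1 - cos 29π/20)/2) = 0.7604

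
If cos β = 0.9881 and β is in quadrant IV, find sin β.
sin β = -0.1538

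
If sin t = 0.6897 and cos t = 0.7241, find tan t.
tan t = sin t / cos t = 0.9525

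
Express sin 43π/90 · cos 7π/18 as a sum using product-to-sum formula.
sin 43π/90 cos 7π/18 = (1/2)[sin(43π/90+7π/18) + sin(43π/90-7π/18)]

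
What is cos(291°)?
cos(291°) = 0.3584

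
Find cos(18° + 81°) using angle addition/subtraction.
cos(18° + 81°) = cos 18° cos 81° - sin 18° sin 81° = -0.1564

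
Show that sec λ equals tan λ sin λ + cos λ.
RHS = sin²λ/cos λ + cos λ = (sin²λ + cos²λ)/cos λ = 1/cos λ = sec λ = LHS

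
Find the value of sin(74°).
sin(74°) = 0.9613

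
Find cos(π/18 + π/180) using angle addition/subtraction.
cos(π/18 + π/180) = cos π/18 cos π/180 - sin π/18 sin π/180 = 0.9816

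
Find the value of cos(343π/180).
cos(343π/180) = 0.9563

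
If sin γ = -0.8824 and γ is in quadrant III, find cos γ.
cos γ = -0.4705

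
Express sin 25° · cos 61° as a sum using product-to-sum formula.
sin 25° cos 61° = (1/2)[sin(25°+61°) + sin(25°-61°)]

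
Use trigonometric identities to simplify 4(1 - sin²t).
4(1 - sin²t) = 4(cos²t) (using Pythagorean identity)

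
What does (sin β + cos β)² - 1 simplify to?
(sin β + cos β)² - 1 = sin(2β) (using Pythagorean + double angle)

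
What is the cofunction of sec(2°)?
sec(2°) = csc(90° - 2°) = csc(88°)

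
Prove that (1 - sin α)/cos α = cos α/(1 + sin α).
LHS = (1 - sin α)(1 + sin α) / (cos α(1 + sin α)) = (1 - sin²α) / (cos α(1 + sin α)) = cos²α / (cos α(1 + sin α)) = cos α/(1 + sin α) = RHS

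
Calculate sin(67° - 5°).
sin(67° - 5°) = sin 67° cos 5° - cos 67° sin 5° = 0.8829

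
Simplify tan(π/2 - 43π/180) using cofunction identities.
tan(π/2 - 43π/180) = cot(43π/180)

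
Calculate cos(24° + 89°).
cos(24° + 89°) = cos 24° cos 89° - sin 24° sin 89° = -0.3907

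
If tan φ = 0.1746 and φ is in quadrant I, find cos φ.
cos φ = 0.9851 (using tan²φ + 1 = sec²φ)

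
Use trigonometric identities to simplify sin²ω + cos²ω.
sin²ω + cos²ω = 1 (using Pythagorean identity)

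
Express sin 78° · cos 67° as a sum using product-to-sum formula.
sin 78° cos 67° = (1/2)[sin(78°+67°) + sin(78°-67°)]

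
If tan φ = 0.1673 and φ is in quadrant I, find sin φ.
sin φ = 0.165 (using tan²φ + 1 = sec²φ)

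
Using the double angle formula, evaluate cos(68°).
cos(68°) = 2cos²34° - 1 = 0.3746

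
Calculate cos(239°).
cos(239°) = -0.515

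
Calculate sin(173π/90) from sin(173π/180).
sin(173π/90) = 2 sin 173π/180 cos 173π/180 = -0.2419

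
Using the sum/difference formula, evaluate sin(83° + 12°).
sin(83° + 12°) = sin 83° cos 12° + cos 83° sin 12° = 0.9962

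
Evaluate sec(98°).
sec(98°) = -7.185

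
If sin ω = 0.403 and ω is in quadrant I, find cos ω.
cos ω = 0.9152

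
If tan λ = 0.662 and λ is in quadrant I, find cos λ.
cos λ = 0.8338 (using tan²λ + 1 = sec²λ)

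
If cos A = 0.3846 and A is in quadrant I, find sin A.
sin A = 0.9231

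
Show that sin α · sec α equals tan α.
LHS = sin α · (1/cos α) = sin α/cos α = tan α = RHS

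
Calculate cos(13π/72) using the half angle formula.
cos(13π/72) = √((1 + cos 13π/36)/2) = 0.8434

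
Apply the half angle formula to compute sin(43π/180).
sin(43π/180) = √((1 - cos 43π/90)/2) = 0.682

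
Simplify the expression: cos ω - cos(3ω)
cos ω - cos(3ω) = 2 sin(2ω) sin ω (using Sum-to-product)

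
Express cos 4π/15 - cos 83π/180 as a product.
cos 4π/15 - cos 83π/180 = -2 sin(131π/360) sin(-7π/72)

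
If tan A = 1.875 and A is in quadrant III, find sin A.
sin A = -0.8824 (using tan²A + 1 = sec²A)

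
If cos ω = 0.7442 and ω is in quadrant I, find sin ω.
sin ω = 0.668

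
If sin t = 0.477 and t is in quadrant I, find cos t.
cos t = 0.8789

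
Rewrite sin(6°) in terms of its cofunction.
sin(6°) = cos(90° - 6°) = cos(84°)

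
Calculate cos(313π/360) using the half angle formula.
cos(313π/360) = -√((1 + cos 313π/180)/2) = -0.9171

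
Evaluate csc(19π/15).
csc(19π/15) = -1.346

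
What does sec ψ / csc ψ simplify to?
sec ψ / csc ψ = tan ψ (using Reciprocal identities)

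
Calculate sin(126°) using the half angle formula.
sin(126°) = √((1 - cos 252°)/2) = 0.809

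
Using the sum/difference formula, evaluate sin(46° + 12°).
sin(46° + 12°) = sin 46° cos 12° + cos 46° sin 12° = 0.848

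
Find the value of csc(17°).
csc(17°) = 3.42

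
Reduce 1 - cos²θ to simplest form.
1 - cos²θ = sin²θ (using Pythagorean identity)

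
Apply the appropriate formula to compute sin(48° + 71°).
sin(48° + 71°) = sin 48° cos 71° + cos 48° sin 71° = 0.8746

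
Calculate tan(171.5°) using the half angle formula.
tan(171.5°) = sin 343° / (1 + cos 343°) = -0.1495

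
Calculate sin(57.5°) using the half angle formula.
sin(57.5°) = √((1 - cos 115°)/2) = 0.8434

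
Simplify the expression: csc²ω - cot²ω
csc²ω - cot²ω = 1 (using Pythagorean identity)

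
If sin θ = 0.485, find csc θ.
csc θ = 1/sin θ = 2.062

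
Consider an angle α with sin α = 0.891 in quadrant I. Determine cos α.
cos α = √(1 - sin²α) = 0.454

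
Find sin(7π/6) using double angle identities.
sin(7π/6) = 2 sin 7π/12 cos 7π/12 = -1/2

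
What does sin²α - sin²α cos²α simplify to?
sin²α - sin²α cos²α = sin⁴α (using Factoring)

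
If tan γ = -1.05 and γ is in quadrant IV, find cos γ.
cos γ = 0.6897 (using tan²γ + 1 = sec²γ)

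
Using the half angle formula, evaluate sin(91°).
sin(91°) = √((1 - cos 182°)/2) = 0.9998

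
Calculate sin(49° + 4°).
sin(49° + 4°) = sin 49° cos 4° + cos 49° sin 4° = 0.7986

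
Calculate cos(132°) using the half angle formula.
cos(132°) = -√((1 + cos 264°)/2) = -0.6691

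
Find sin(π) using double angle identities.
sin(π) = 2 sin π/2 cos π/2 = 0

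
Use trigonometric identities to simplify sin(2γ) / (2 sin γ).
sin(2γ) / (2 sin γ) = cos γ (using Double angle)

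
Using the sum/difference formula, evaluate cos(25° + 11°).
cos(25° + 11°) = cos 25° cos 11° - sin 25° sin 11° = 0.809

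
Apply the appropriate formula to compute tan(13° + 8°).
tan(13° + 8°) = (tan 13° + tan 8°)/(1 - tan 13° tan 8°) = 0.3839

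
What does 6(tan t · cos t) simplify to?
6(tan t · cos t) = 6(sin t) (using Quotient identity)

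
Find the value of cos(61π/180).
cos(61π/180) = 0.4848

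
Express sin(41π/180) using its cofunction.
sin(41π/180) = cos(π/2 - 41π/180) = cos(49π/180)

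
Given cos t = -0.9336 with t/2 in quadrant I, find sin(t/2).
sin(t/2) = ±√((1 - cos t)/2); positive since t/2 ∈ QI, so sin(t/2) = 0.9833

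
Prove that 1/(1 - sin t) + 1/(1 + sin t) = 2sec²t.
LHS = [(1 + sin t) + (1 - sin t)] / [(1 - sin t)(1 + sin t)] = 2/(1 - sin²t) = 2/cos²t = 2sec²t = RHS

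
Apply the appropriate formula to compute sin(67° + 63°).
sin(67° + 63°) = sin 67° cos 63° + cos 67° sin 63° = 0.766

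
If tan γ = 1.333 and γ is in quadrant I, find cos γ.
cos γ = 0.6001 (using tan²γ + 1 = sec²γ)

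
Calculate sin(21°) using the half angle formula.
sin(21°) = √((1 - cos 42°)/2) = 0.3584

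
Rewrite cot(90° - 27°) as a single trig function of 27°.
cot(90° - 27°) = tan(27°)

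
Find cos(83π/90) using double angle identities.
cos(83π/90) = cos²83π/180 - sin²83π/180 = -0.9703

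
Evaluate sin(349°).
sin(349°) = -0.1908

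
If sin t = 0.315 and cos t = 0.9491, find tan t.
tan t = sin t / cos t = 0.3319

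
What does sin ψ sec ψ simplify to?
sin ψ sec ψ = tan ψ (using Reciprocal + quotient)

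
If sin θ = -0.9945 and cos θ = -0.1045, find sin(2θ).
sin(2θ) = 2 sin θ cos θ = 0.2079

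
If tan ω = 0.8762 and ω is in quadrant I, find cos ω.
cos ω = 0.7521 (using tan²ω + 1 = sec²ω)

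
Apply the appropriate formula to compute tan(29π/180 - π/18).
tan(29π/180 - π/18) = (tan 29π/180 - tan π/18)/(1 + tan 29π/180 tan π/18) = 0.3443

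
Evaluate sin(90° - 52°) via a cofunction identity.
sin(90° - 52°) = cos(52°) = 0.6157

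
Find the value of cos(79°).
cos(79°) = 0.1908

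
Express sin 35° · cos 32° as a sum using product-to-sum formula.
sin 35° cos 32° = (1/2)[sin(35°+32°) + sin(35°-32°)]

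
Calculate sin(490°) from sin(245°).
sin(490°) = 2 sin 245° cos 245° = 0.766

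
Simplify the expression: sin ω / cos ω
sin ω / cos ω = tan ω (using Quotient identity)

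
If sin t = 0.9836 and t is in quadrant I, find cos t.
cos t = 0.1804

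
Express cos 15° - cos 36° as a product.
cos 15° - cos 36° = -2 sin(25.5°) sin(-10.5°)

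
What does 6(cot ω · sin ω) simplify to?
6(cot ω · sin ω) = 6(cos ω) (using Quotient identity)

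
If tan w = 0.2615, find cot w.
cot w = 1/tan w = 3.824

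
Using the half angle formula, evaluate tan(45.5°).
tan(45.5°) = sin 91° / (1 + cos 91°) = 1.018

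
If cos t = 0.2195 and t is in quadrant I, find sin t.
sin t = 0.9756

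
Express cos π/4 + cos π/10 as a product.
cos π/4 + cos π/10 = 2 cos(7π/40) cos(3π/40)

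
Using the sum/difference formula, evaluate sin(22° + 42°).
sin(22° + 42°) = sin 22° cos 42° + cos 22° sin 42° = 0.8988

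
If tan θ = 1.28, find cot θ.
cot θ = 1/tan θ = 0.7812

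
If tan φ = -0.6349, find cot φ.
cot φ = 1/tan φ = -1.575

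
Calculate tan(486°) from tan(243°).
tan(486°) = 2 tan 243° / (1 - tan²243°) = -1.376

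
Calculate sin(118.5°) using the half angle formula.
sin(118.5°) = √((1 - cos 237°)/2) = 0.8788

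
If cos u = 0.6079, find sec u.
sec u = 1/cos u = 1.645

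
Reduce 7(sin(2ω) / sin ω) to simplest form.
7(sin(2ω) / sin ω) = 7(2 cos ω) (using Double angle)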